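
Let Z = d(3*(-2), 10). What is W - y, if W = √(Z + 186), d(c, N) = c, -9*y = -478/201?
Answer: -478/1809 + 6*√5 ≈ 13.152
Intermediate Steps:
y = 478/1809 (y = -(-478)/(9*201) = -⅑*(-478/201) = 478/1809 ≈ 0.26423)
Z = -6 (Z = 3*(-2) = -6)
W = 6*√5 (W = √(-6 + 186) = √180 = 6*√5 ≈ 13.416)
W - y = 6*√5 - 1*478/1809 = 6*√5 - 478/1809 = -478/1809 + 6*√5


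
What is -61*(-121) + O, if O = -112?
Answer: 7269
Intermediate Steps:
-61*(-121) + O = -61*(-121) - 112 = 7381 - 112 = 7269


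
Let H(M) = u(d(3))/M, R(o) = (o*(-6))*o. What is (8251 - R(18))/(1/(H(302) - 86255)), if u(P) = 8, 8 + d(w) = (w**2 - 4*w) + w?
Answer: -132784787695/151 ≈ -8.7937e+8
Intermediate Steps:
d(w) = -8 + w**2 - 3*w (d(w) = -8 + ((w**2 - 4*w) + w) = -8 + (w**2 - 3*w) = -8 + w**2 - 3*w)
R(o) = -6*o**2 (R(o) = (-6*o)*o = -6*o**2)
H(M) = 8/M
(8251 - R(18))/(1/(H(302) - 86255)) = (8251 - (-6)*18**2)/(1/(8/302 - 86255)) = (8251 - (-6)*324)/(1/(8*(1/302) - 86255)) = (8251 - 1*(-1944))/(1/(4/151 - 86255)) = (8251 + 1944)/(1/(-13024501/151)) = 10195/(-151/13024501) = 10195*(-13024501/151) = -132784787695/151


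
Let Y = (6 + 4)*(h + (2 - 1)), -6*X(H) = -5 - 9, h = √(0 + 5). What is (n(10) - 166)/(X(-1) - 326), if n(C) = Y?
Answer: 468/971 - 30*√5/971 ≈ 0.41289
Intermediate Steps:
h = √5 ≈ 2.2361
X(H) = 7/3 (X(H) = -(-5 - 9)/6 = -⅙*(-14) = 7/3)
Y = 10 + 10*√5 (Y = (6 + 4)*(√5 + (2 - 1)) = 10*(√5 + 1) = 10*(1 + √5) = 10 + 10*√5 ≈ 32.361)
n(C) = 10 + 10*√5
(n(10) - 166)/(X(-1) - 326) = ((10 + 10*√5) - 166)/(7/3 - 326) = (-156 + 10*√5)/(-971/3) = (-156 + 10*√5)*(-3/971) = 468/971 - 30*√5/971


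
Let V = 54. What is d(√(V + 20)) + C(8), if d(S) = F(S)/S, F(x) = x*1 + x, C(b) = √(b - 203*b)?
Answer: 2 + 4*I*√101 ≈ 2.0 + 40.2*I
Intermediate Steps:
C(b) = √202*√(-b) (C(b) = √(-202*b) = √202*√(-b))
F(x) = 2*x (F(x) = x + x = 2*x)
d(S) = 2 (d(S) = (2*S)/S = 2)
d(√(V + 20)) + C(8) = 2 + √202*√(-1*8) = 2 + √202*√(-8) = 2 + √202*(2*I*√2) = 2 + 4*I*√101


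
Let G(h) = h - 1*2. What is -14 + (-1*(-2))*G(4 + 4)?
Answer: -2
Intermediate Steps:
G(h) = -2 + h (G(h) = h - 2 = -2 + h)
-14 + (-1*(-2))*G(4 + 4) = -14 + (-1*(-2))*(-2 + (4 + 4)) = -14 + 2*(-2 + 8) = -14 + 2*6 = -14 + 12 = -2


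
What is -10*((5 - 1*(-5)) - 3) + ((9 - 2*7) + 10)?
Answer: -65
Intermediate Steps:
-10*((5 - 1*(-5)) - 3) + ((9 - 2*7) + 10) = -10*((5 + 5) - 3) + ((9 - 14) + 10) = -10*(10 - 3) + (-5 + 10) = -10*7 + 5 = -2*35 + 5 = -70 + 5 = -65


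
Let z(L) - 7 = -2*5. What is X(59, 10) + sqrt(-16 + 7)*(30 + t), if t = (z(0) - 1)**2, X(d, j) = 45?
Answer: 45 + 138*I ≈ 45.0 + 138.0*I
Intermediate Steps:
z(L) = -3 (z(L) = 7 - 2*5 = 7 - 10 = -3)
t = 16 (t = (-3 - 1)**2 = (-4)**2 = 16)
X(59, 10) + sqrt(-16 + 7)*(30 + t) = 45 + sqrt(-16 + 7)*(30 + 16) = 45 + sqrt(-9)*46 = 45 + (3*I)*46 = 45 + 138*I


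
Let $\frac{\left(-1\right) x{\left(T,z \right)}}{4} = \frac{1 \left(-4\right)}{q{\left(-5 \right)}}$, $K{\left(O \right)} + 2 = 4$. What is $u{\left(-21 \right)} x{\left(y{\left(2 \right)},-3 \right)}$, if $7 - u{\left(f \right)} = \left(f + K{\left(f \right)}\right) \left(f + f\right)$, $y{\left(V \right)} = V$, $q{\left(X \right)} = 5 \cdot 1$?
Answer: $- \frac{12656}{5} \approx -2531.2$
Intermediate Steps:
$q{\left(X \right)} = 5$
$K{\left(O \right)} = 2$ ($K{\left(O \right)} = -2 + 4 = 2$)
$x{\left(T,z \right)} = \frac{16}{5}$ ($x{\left(T,z \right)} = - 4 \frac{1 \left(-4\right)}{5} = - 4 \left(\left(-4\right) \frac{1}{5}\right) = \left(-4\right) \left(- \frac{4}{5}\right) = \frac{16}{5}$)
$u{\left(f \right)} = 7 - 2 f \left(2 + f\right)$ ($u{\left(f \right)} = 7 - \left(f + 2\right) \left(f + f\right) = 7 - \left(2 + f\right) 2 f = 7 - 2 f \left(2 + f\right)$)
$u{\left(-21 \right)} x{\left(y{\left(2 \right)},-3 \right)} = \left(7 - -84 - 2 \left(-21\right)^{2}\right) \frac{16}{5} = \left(7 + 84 - 882\right) \frac{16}{5} = \left(-791\right) \frac{16}{5} = - \frac{12656}{5}$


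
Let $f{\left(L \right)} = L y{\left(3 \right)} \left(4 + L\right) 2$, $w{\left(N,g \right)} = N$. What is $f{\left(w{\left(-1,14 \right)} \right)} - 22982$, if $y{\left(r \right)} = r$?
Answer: $-23000$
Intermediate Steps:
$f{\left(L \right)} = 3 L \left(8 + 2 L\right)$ ($f{\left(L \right)} = L 3 \left(4 + L\right) 2 = 3 L \left(8 + 2 L\right)$)
$f{\left(w{\left(-1,14 \right)} \right)} - 22982 = 6 \left(-1\right) \left(4 - 1\right) - 22982 = 6 \left(-1\right) 3 - 22982 = -18 - 22982 = -23000$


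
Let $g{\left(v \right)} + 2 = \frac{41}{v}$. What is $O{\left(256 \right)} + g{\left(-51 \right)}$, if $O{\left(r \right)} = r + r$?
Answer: $\frac{25969}{51} \approx 509.2$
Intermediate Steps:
$O{\left(r \right)} = 2 r$
$g{\left(v \right)} = -2 + \frac{41}{v}$
$O{\left(256 \right)} + g{\left(-51 \right)} = 2 \cdot 256 - \left(2 - \frac{41}{-51}\right) = 512 + \left(-2 + 41 \left(- \frac{1}{51}\right)\right) = 512 - \frac{143}{51} = \frac{25969}{51}$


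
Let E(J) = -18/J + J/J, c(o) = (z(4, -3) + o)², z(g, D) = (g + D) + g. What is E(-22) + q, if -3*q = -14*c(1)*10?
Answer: 18500/11 ≈ 1681.8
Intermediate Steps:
z(g, D) = D + 2*g (z(g, D) = (D + g) + g = D + 2*g)
c(o) = (5 + o)² (c(o) = ((-3 + 2*4) + o)² = ((-3 + 8) + o)² = (5 + o)²)
E(J) = 1 - 18/J (E(J) = -18/J + 1 = 1 - 18/J)
q = 1680 (q = -(-14*(5 + 1)²)*10/3 = -(-14*6²)*10/3 = -(-14*36)*10/3 = -(-168)*10 = -⅓*(-5040) = 1680)
E(-22) + q = (-18 - 22)/(-22) + 1680 = -1/22*(-40) + 1680 = 20/11 + 1680 = 18500/11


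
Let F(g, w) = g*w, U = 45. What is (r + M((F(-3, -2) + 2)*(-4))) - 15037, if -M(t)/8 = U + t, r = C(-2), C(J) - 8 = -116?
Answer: -15249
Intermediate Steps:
C(J) = -108 (C(J) = 8 - 116 = -108)
r = -108
M(t) = -360 - 8*t (M(t) = -8*(45 + t) = -360 - 8*t)
(r + M((F(-3, -2) + 2)*(-4))) - 15037 = (-108 + (-360 - 8*(-3*(-2) + 2)*(-4))) - 15037 = (-108 + (-360 - 8*(6 + 2)*(-4))) - 15037 = (-108 + (-360 - 64*(-4))) - 15037 = (-108 + (-360 - 8*(-32))) - 15037 = (-108 + (-360 + 256)) - 15037 = (-108 - 104) - 15037 = -212 - 15037 = -15249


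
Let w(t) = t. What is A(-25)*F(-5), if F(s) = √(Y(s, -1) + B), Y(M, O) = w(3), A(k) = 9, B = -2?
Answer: 9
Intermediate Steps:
Y(M, O) = 3
F(s) = 1 (F(s) = √(3 - 2) = √1 = 1)
A(-25)*F(-5) = 9*1 = 9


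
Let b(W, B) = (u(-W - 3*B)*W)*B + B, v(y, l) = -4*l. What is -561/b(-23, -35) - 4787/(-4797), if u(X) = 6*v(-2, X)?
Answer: 11840918182/11862957015 ≈ 0.99814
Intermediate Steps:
u(X) = -24*X (u(X) = 6*(-4*X) = -24*X)
b(W, B) = B + B*W*(24*W + 72*B) (b(W, B) = ((-24*(-W - 3*B))*W)*B + B = ((24*W + 72*B)*W)*B + B = (W*(24*W + 72*B))*B + B = B*W*(24*W + 72*B) + B = B + B*W*(24*W + 72*B))
-561/b(-23, -35) - 4787/(-4797) = -561*(-1/(35*(1 + 24*(-23)*(-23 + 3*(-35))))) - 4787/(-4797) = -561*(-1/(35*(1 + 24*(-23)*(-23 - 105)))) - 4787*(-1/4797) = -561*(-1/(35*(1 + 24*(-23)*(-128)))) + 4787/4797 = -561*(-1/(35*(1 + 70656))) + 4787/4797 = -561/((-35*70657)) + 4787/4797 = -561/(-2472995) + 4787/4797 = -561*(-1/2472995) + 4787/4797 = 561/2472995 + 4787/4797 = 11840918182/11862957015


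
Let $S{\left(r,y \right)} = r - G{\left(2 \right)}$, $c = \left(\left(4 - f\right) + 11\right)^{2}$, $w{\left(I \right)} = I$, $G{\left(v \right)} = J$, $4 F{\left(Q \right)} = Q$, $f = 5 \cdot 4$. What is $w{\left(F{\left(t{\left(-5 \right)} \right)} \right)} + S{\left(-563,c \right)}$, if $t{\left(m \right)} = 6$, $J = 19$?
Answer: $- \frac{1161}{2} \approx -580.5$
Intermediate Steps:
$f = 20$
$F{\left(Q \right)} = \frac{Q}{4}$
$G{\left(v \right)} = 19$
$c = 25$ ($c = \left(\left(4 - 20\right) + 11\right)^{2} = \left(-16 + 11\right)^{2} = \left(-5\right)^{2} = 25$)
$S{\left(r,y \right)} = -19 + r$ ($S{\left(r,y \right)} = r - 19 = -19 + r$)
$w{\left(F{\left(t{\left(-5 \right)} \right)} \right)} + S{\left(-563,c \right)} = \frac{1}{4} \cdot 6 - 582 = \frac{3}{2} - 582 = - \frac{1161}{2}$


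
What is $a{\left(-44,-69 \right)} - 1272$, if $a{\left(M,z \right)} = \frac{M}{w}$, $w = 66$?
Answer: $- \frac{3818}{3} \approx -1272.7$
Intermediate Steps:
$a{\left(M,z \right)} = \frac{M}{66}$
$a{\left(-44,-69 \right)} - 1272 = \frac{1}{66} \left(-44\right) - 1272 = - \frac{2}{3} - 1272 = - \frac{3818}{3}$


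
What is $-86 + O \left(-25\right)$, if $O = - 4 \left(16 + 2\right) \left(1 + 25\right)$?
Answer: $46714$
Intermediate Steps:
$O = -1872$ ($O = - 4 \cdot 18 \cdot 26 = \left(-4\right) 468 = -1872$)
$-86 + O \left(-25\right) = -86 - -46800 = -86 + 46800 = 46714$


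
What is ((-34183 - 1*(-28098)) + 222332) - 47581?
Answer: 168666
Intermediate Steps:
((-34183 - 1*(-28098)) + 222332) - 47581 = ((-34183 + 28098) + 222332) - 47581 = (-6085 + 222332) - 47581 = 216247 - 47581 = 168666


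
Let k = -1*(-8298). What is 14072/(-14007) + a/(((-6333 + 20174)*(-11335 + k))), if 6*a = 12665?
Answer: -1183095465733/1177571767638 ≈ -1.0047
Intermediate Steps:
a = 12665/6 (a = (⅙)*12665 = 12665/6 ≈ 2110.8)
k = 8298
14072/(-14007) + a/(((-6333 + 20174)*(-11335 + k))) = 14072/(-14007) + 12665/(6*(((-6333 + 20174)*(-11335 + 8298)))) = 14072*(-1/14007) + 12665/(6*((13841*(-3037)))) = -14072/14007 + (12665/6)/(-42035117) = -14072/14007 + (12665/6)*(-1/42035117) = -14072/14007 - 12665/252210702 = -1183095465733/1177571767638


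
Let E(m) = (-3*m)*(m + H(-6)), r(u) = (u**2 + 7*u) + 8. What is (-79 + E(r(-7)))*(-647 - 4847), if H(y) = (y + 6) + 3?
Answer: 1884442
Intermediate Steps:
r(u) = 8 + u**2 + 7*u
H(y) = 9 + y (H(y) = (6 + y) + 3 = 9 + y)
E(m) = -3*m*(3 + m) (E(m) = (-3*m)*(m + (9 - 6)) = (-3*m)*(m + 3) = (-3*m)*(3 + m) = -3*m*(3 + m))
(-79 + E(r(-7)))*(-647 - 4847) = (-79 - 3*(8 + (-7)**2 + 7*(-7))*(3 + (8 + (-7)**2 + 7*(-7))))*(-647 - 4847) = (-79 - 3*(8 + 49 - 49)*(3 + (8 + 49 - 49)))*(-5494) = (-79 - 3*8*(3 + 8))*(-5494) = (-79 - 3*8*11)*(-5494) = (-79 - 264)*(-5494) = -343*(-5494) = 1884442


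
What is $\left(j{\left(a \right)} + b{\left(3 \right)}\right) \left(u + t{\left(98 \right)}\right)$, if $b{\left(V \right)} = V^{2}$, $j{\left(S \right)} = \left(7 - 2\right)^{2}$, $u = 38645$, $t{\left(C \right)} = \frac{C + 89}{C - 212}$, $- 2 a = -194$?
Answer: $\frac{74890831}{57} \approx 1.3139 \cdot 10^{6}$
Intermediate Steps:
$a = 97$ ($a = \left(- \frac{1}{2}\right) \left(-194\right) = 97$)
$t{\left(C \right)} = \frac{89 + C}{-212 + C}$
$j{\left(S \right)} = 25$ ($j{\left(S \right)} = 5^{2} = 25$)
$\left(j{\left(a \right)} + b{\left(3 \right)}\right) \left(u + t{\left(98 \right)}\right) = \left(25 + 3^{2}\right) \left(38645 + \frac{89 + 98}{-212 + 98}\right) = \left(25 + 9\right) \left(38645 + \frac{1}{-114} \cdot 187\right) = 34 \left(38645 - \frac{187}{114}\right) = 34 \cdot \frac{4405343}{114} = \frac{74890831}{57}$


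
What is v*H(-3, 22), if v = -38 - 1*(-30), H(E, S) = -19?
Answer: 152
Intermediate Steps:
v = -8 (v = -38 + 30 = -8)
v*H(-3, 22) = -8*(-19) = 152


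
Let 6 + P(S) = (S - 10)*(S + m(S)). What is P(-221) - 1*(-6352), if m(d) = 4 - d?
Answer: 5422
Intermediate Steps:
P(S) = -46 + 4*S (P(S) = -6 + (S - 10)*(S + (4 - S)) = -6 + (-10 + S)*4 = -6 + (-40 + 4*S) = -46 + 4*S)
P(-221) - 1*(-6352) = (-46 + 4*(-221)) - 1*(-6352) = (-46 - 884) + 6352 = -930 + 6352 = 5422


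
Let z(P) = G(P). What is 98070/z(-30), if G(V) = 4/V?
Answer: -735525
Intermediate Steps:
z(P) = 4/P
98070/z(-30) = 98070/((4/(-30))) = 98070/((4*(-1/30))) = 98070/(-2/15) = 98070*(-15/2) = -735525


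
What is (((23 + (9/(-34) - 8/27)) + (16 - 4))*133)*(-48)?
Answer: -33638360/153 ≈ -2.1986e+5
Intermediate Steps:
(((23 + (9/(-34) - 8/27)) + (16 - 4))*133)*(-48) = (((23 + (9*(-1/34) - 8*1/27)) + 12)*133)*(-48) = (((23 + (-9/34 - 8/27)) + 12)*133)*(-48) = (((23 - 515/918) + 12)*133)*(-48) = ((20599/918 + 12)*133)*(-48) = ((31615/918)*133)*(-48) = (4204795/918)*(-48) = -33638360/153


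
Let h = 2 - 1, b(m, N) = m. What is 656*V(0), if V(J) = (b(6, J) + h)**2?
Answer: 32144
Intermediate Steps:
h = 1
V(J) = 49 (V(J) = (6 + 1)**2 = 7**2 = 49)
656*V(0) = 656*49 = 32144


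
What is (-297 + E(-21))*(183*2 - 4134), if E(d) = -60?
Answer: 1345176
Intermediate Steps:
(-297 + E(-21))*(183*2 - 4134) = (-297 - 60)*(183*2 - 4134) = -357*(366 - 4134) = -357*(-3768) = 1345176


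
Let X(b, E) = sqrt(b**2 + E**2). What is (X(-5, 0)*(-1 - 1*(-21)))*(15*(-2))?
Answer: -3000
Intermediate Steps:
X(b, E) = sqrt(E**2 + b**2)
(X(-5, 0)*(-1 - 1*(-21)))*(15*(-2)) = (sqrt(0**2 + (-5)**2)*(-1 - 1*(-21)))*(15*(-2)) = (sqrt(0 + 25)*(-1 + 21))*(-30) = (sqrt(25)*20)*(-30) = (5*20)*(-30) = 100*(-30) = -3000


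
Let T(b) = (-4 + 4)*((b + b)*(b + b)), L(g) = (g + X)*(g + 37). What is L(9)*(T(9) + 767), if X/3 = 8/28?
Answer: 2434458/7 ≈ 3.4778e+5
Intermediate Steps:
X = 6/7 (X = 3*(8/28) = 3*(8*(1/28)) = 3*(2/7) = 6/7 ≈ 0.85714)
L(g) = (37 + g)*(6/7 + g) (L(g) = (g + 6/7)*(g + 37) = (6/7 + g)*(37 + g) = (37 + g)*(6/7 + g))
T(b) = 0 (T(b) = 0*((2*b)*(2*b)) = 0*(4*b²) = 0)
L(9)*(T(9) + 767) = (222/7 + 9² + (265/7)*9)*(0 + 767) = (222/7 + 81 + 2385/7)*767 = (3174/7)*767 = 2434458/7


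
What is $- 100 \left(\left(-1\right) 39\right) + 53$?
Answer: $3953$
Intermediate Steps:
$- 100 \left(\left(-1\right) 39\right) + 53 = \left(-100\right) \left(-39\right) + 53 = 3900 + 53 = 3953$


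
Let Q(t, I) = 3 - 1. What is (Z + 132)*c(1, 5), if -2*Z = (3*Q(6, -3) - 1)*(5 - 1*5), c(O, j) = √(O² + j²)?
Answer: 132*√26 ≈ 673.07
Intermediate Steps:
Q(t, I) = 2
Z = 0 (Z = -(3*2 - 1)*(5 - 1*5)/2 = -(6 - 1)*(5 - 5)/2 = -5*0/2 = -½*0 = 0)
(Z + 132)*c(1, 5) = (0 + 132)*√(1² + 5²) = 132*√(1 + 25) = 132*√26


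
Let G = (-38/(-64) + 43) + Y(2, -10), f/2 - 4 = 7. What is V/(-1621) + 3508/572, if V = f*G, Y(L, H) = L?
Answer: 20450865/3708848 ≈ 5.5141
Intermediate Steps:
f = 22 (f = 8 + 2*7 = 8 + 14 = 22)
G = 1459/32 (G = (-38/(-64) + 43) + 2 = (-38*(-1/64) + 43) + 2 = (19/32 + 43) + 2 = 1395/32 + 2 = 1459/32 ≈ 45.594)
V = 16049/16 (V = 22*(1459/32) = 16049/16 ≈ 1003.1)
V/(-1621) + 3508/572 = (16049/16)/(-1621) + 3508/572 = (16049/16)*(-1/1621) + 3508*(1/572) = -16049/25936 + 877/143 = 20450865/3708848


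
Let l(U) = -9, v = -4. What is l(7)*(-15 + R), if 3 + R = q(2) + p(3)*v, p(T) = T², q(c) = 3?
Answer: 459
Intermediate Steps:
R = -36 (R = -3 + (3 + 3²*(-4)) = -3 + (3 + 9*(-4)) = -3 + (3 - 36) = -3 - 33 = -36)
l(7)*(-15 + R) = -9*(-15 - 36) = -9*(-51) = 459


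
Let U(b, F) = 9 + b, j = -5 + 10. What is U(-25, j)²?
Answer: 256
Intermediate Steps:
j = 5
U(-25, j)² = (9 - 25)² = (-16)² = 256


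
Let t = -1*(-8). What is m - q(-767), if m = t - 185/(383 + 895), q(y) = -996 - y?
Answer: 302701/1278 ≈ 236.86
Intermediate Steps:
t = 8
m = 10039/1278 (m = 8 - 185/(383 + 895) = 8 - 185/1278 = 10039/1278 ≈ 7.8552)
m - q(-767) = 10039/1278 - (-996 - 1*(-767)) = 10039/1278 - (-996 + 767) = 10039/1278 - 1*(-229) = 10039/1278 + 229 = 302701/1278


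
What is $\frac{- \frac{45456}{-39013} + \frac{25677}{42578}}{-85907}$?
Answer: $- \frac{2937162369}{142699732321198} \approx -2.0583 \cdot 10^{-5}$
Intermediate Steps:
$\frac{- \frac{45456}{-39013} + \frac{25677}{42578}}{-85907} = \left(\left(-45456\right) \left(- \frac{1}{39013}\right) + 25677 \cdot \frac{1}{42578}\right) \left(- \frac{1}{85907}\right) = \left(\frac{45456}{39013} + \frac{25677}{42578}\right) \left(- \frac{1}{85907}\right) = \frac{2937162369}{1661095514} \left(- \frac{1}{85907}\right) = - \frac{2937162369}{142699732321198}$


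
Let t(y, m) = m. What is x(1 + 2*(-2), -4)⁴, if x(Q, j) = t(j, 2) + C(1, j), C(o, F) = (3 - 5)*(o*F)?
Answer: 10000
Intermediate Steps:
C(o, F) = -2*F*o
x(Q, j) = 2 - 2*j (x(Q, j) = 2 - 2*j*1 = 2 - 2*j)
x(1 + 2*(-2), -4)⁴ = (2 - 2*(-4))⁴ = (2 + 8)⁴ = 10⁴ = 10000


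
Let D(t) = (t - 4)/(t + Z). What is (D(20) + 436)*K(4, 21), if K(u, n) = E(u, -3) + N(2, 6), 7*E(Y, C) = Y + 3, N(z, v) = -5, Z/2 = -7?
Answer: -5264/3 ≈ -1754.7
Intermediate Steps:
Z = -14 (Z = 2*(-7) = -14)
E(Y, C) = 3/7 + Y/7 (E(Y, C) = (Y + 3)/7 = (3 + Y)/7 = 3/7 + Y/7)
D(t) = (-4 + t)/(-14 + t) (D(t) = (t - 4)/(t - 14) = (-4 + t)/(-14 + t))
K(u, n) = -32/7 + u/7 (K(u, n) = (3/7 + u/7) - 5 = -32/7 + u/7)
(D(20) + 436)*K(4, 21) = ((-4 + 20)/(-14 + 20) + 436)*(-32/7 + (⅐)*4) = (16/6 + 436)*(-32/7 + 4/7) = ((⅙)*16 + 436)*(-4) = (8/3 + 436)*(-4) = (1316/3)*(-4) = -5264/3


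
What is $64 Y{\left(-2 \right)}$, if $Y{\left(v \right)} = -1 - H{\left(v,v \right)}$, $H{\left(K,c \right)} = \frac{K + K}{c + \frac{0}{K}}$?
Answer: $-192$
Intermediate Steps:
$H{\left(K,c \right)} = \frac{2 K}{c}$ ($H{\left(K,c \right)} = \frac{2 K}{c + 0} = \frac{2 K}{c}$)
$Y{\left(v \right)} = -3$ ($Y{\left(v \right)} = -1 - \frac{2 v}{v} = -1 - 2 = -3$)
$64 Y{\left(-2 \right)} = 64 \left(-3\right) = -192$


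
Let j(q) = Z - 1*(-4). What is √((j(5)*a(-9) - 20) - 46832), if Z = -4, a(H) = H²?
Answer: 2*I*√11713 ≈ 216.45*I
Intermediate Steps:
j(q) = 0 (j(q) = -4 - 1*(-4) = -4 + 4 = 0)
√((j(5)*a(-9) - 20) - 46832) = √((0*(-9)² - 20) - 46832) = √((0*81 - 20) - 46832) = √((0 - 20) - 46832) = √(-20 - 46832) = √(-46852) = 2*I*√11713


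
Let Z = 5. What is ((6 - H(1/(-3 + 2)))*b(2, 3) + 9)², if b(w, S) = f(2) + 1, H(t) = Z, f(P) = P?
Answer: 144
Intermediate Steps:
H(t) = 5
b(w, S) = 3 (b(w, S) = 2 + 1 = 3)
((6 - H(1/(-3 + 2)))*b(2, 3) + 9)² = ((6 - 1*5)*3 + 9)² = ((6 - 5)*3 + 9)² = (1*3 + 9)² = (3 + 9)² = 12² = 144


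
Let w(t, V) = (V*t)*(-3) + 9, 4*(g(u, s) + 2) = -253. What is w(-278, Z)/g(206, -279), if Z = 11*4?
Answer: -48940/87 ≈ -562.53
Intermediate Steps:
g(u, s) = -261/4 (g(u, s) = -2 + (¼)*(-253) = -2 - 253/4 = -261/4)
Z = 44
w(t, V) = 9 - 3*V*t (w(t, V) = -3*V*t + 9 = 9 - 3*V*t)
w(-278, Z)/g(206, -279) = (9 - 3*44*(-278))/(-261/4) = (9 + 36696)*(-4/261) = 36705*(-4/261) = -48940/87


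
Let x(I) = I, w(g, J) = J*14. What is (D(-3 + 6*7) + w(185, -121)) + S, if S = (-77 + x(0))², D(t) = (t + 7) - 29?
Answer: 4252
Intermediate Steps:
w(g, J) = 14*J
D(t) = -22 + t (D(t) = (7 + t) - 29 = -22 + t)
S = 5929 (S = (-77 + 0)² = (-77)² = 5929)
(D(-3 + 6*7) + w(185, -121)) + S = ((-22 + (-3 + 6*7)) + 14*(-121)) + 5929 = ((-22 + (-3 + 42)) - 1694) + 5929 = ((-22 + 39) - 1694) + 5929 = (17 - 1694) + 5929 = -1677 + 5929 = 4252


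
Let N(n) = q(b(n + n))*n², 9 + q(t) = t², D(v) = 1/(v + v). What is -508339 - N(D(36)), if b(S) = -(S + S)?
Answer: -853814314909/1679616 ≈ -5.0834e+5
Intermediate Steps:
D(v) = 1/(2*v)
b(S) = -2*S
q(t) = -9 + t²
N(n) = n²*(-9 + 16*n²) (N(n) = (-9 + (-2*(n + n))²)*n² = (-9 + (-4*n)²)*n² = (-9 + 16*n²)*n² = n²*(-9 + 16*n²))
-508339 - N(D(36)) = -508339 - ((½)/36)²*(-9 + 16*((½)/36)²) = -508339 - ((½)*(1/36))²*(-9 + 16*((½)*(1/36))²) = -508339 - (1/72)²*(-9 + 16*(1/72)²) = -508339 - (-9 + 16*(1/5184))/5184 = -508339 - (-9 + 1/324)/5184 = -508339 - (-2915)/(5184*324) = -508339 - 1*(-2915/1679616) = -508339 + 2915/1679616 = -853814314909/1679616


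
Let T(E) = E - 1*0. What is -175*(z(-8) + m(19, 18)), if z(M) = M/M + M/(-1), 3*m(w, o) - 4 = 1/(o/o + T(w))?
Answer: -7245/4 ≈ -1811.3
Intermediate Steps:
T(E) = E (T(E) = E + 0 = E)
m(w, o) = 4/3 + 1/(3*(1 + w)) (m(w, o) = 4/3 + 1/(3*(o/o + w)) = 4/3 + 1/(3*(1 + w)))
z(M) = 1 - M (z(M) = 1 + M*(-1) = 1 - M)
-175*(z(-8) + m(19, 18)) = -175*((1 - 1*(-8)) + (5 + 4*19)/(3*(1 + 19))) = -175*((1 + 8) + (⅓)*(5 + 76)/20) = -175*(9 + (⅓)*(1/20)*81) = -175*(9 + 27/20) = -175*207/20 = -7245/4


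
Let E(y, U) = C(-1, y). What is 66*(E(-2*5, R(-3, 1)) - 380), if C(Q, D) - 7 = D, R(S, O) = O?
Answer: -25278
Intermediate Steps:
C(Q, D) = 7 + D
E(y, U) = 7 + y
66*(E(-2*5, R(-3, 1)) - 380) = 66*((7 - 2*5) - 380) = 66*((7 - 10) - 380) = 66*(-3 - 380) = 66*(-383) = -25278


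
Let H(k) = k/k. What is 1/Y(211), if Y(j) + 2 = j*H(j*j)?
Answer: 1/209 ≈ 0.0047847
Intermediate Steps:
H(k) = 1
Y(j) = -2 + j (Y(j) = -2 + j*1 = -2 + j)
1/Y(211) = 1/(-2 + 211) = 1/209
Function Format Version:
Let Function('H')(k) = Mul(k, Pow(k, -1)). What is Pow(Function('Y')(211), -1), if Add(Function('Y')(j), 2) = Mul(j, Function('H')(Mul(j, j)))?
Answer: Rational(1, 209) ≈ 0.0047847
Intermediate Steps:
Function('H')(k) = 1
Function('Y')(j) = Add(-2, j) (Function('Y')(j) = Add(-2, Mul(j, 1)) = Add(-2, j))
Pow(Function('Y')(211), -1) = Pow(Add(-2, 211), -1) = Pow(209, -1) = Rational(1, 209)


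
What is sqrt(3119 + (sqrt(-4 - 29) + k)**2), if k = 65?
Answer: sqrt(7311 + 130*I*sqrt(33)) ≈ 85.615 + 4.3613*I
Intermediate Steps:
sqrt(3119 + (sqrt(-4 - 29) + k)**2) = sqrt(3119 + (sqrt(-4 - 29) + 65)**2) = sqrt(3119 + (sqrt(-33) + 65)**2) = sqrt(3119 + (I*sqrt(33) + 65)**2) = sqrt(3119 + (65 + I*sqrt(33))**2)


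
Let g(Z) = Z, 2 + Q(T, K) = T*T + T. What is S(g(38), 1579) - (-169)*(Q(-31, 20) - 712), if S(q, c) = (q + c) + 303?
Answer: 38424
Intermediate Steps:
Q(T, K) = -2 + T + T**2 (Q(T, K) = -2 + (T*T + T) = -2 + (T**2 + T) = -2 + (T + T**2) = -2 + T + T**2)
S(q, c) = 303 + c + q (S(q, c) = (c + q) + 303 = 303 + c + q)
S(g(38), 1579) - (-169)*(Q(-31, 20) - 712) = (303 + 1579 + 38) - (-169)*((-2 - 31 + (-31)**2) - 712) = 1920 - (-169)*((-2 - 31 + 961) - 712) = 1920 - (-169)*(928 - 712) = 1920 - (-169)*216 = 1920 - 1*(-36504) = 1920 + 36504 = 38424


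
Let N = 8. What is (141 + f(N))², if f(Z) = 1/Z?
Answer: 1274641/64 ≈ 19916.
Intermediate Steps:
(141 + f(N))² = (141 + 1/8)² = (141 + ⅛)² = (1129/8)² = 1274641/64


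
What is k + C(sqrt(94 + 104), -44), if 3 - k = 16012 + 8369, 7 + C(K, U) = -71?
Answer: -24456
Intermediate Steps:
C(K, U) = -78 (C(K, U) = -7 - 71 = -78)
k = -24378 (k = 3 - (16012 + 8369) = 3 - 1*24381 = 3 - 24381 = -24378)
k + C(sqrt(94 + 104), -44) = -24378 - 78 = -24456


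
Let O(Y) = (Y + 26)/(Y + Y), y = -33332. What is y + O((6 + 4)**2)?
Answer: -3333137/100 ≈ -33331.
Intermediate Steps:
O(Y) = (26 + Y)/(2*Y) (O(Y) = (26 + Y)/((2*Y)) = (26 + Y)*(1/(2*Y)) = (26 + Y)/(2*Y))
y + O((6 + 4)**2) = -33332 + (26 + (6 + 4)**2)/(2*((6 + 4)**2)) = -33332 + (26 + 10**2)/(2*(10**2)) = -33332 + (1/2)*(26 + 100)/100 = -33332 + (1/2)*(1/100)*126 = -33332 + 63/100 = -3333137/100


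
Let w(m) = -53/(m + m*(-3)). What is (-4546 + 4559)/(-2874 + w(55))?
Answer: -1430/316087 ≈ -0.0045241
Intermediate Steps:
w(m) = 53/(2*m) (w(m) = -53/(m - 3*m) = -53*(-1/(2*m)) = -(-53)/(2*m) = 53/(2*m))
(-4546 + 4559)/(-2874 + w(55)) = (-4546 + 4559)/(-2874 + (53/2)/55) = 13/(-2874 + (53/2)*(1/55)) = 13/(-2874 + 53/110) = 13/(-316087/110) = 13*(-110/316087) = -1430/316087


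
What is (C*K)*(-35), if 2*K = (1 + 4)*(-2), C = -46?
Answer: -8050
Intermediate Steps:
K = -5 (K = ((1 + 4)*(-2))/2 = (5*(-2))/2 = (½)*(-10) = -5)
(C*K)*(-35) = -46*(-5)*(-35) = 230*(-35) = -8050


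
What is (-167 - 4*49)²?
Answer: 131769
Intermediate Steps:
(-167 - 4*49)² = (-167 - 196)² = (-363)² = 131769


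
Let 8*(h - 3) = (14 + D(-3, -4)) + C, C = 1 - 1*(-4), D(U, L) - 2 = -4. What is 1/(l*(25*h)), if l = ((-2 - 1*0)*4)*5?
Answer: -1/5125 ≈ -0.00019512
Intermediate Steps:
D(U, L) = -2 (D(U, L) = 2 - 4 = -2)
C = 5 (C = 1 + 4 = 5)
h = 41/8 (h = 3 + ((14 - 2) + 5)/8 = 3 + (12 + 5)/8 = 3 + (1/8)*17 = 3 + 17/8 = 41/8 ≈ 5.1250)
l = -40 (l = ((-2 + 0)*4)*5 = -2*4*5 = -8*5 = -40)
1/(l*(25*h)) = 1/(-1000*41/8) = 1/(-40*1025/8) = 1/(-5125) = -1/5125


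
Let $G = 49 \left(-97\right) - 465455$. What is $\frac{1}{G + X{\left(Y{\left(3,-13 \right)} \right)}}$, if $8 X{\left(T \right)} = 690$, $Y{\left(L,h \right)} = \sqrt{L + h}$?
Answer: $- \frac{4}{1880487} \approx -2.1271 \cdot 10^{-6}$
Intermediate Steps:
$G = -470208$ ($G = -4753 - 465455 = -470208$)
$X{\left(T \right)} = \frac{345}{4}$ ($X{\left(T \right)} = \frac{1}{8} \cdot 690 = \frac{345}{4}$)
$\frac{1}{G + X{\left(Y{\left(3,-13 \right)} \right)}} = \frac{1}{-470208 + \frac{345}{4}} = \frac{1}{- \frac{1880487}{4}} = - \frac{4}{1880487}$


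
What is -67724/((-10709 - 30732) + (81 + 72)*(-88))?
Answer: 67724/54905 ≈ 1.2335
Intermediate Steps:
-67724/((-10709 - 30732) + (81 + 72)*(-88)) = -67724/(-41441 + 153*(-88)) = -67724/(-41441 - 13464) = -67724/(-54905) = -67724*(-1/54905) = 67724/54905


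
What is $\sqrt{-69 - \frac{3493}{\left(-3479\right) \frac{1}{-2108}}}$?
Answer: $\frac{i \sqrt{539833945}}{497} \approx 46.749 i$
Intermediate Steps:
$\sqrt{-69 - \frac{3493}{\left(-3479\right) \frac{1}{-2108}}} = \sqrt{-69 - \frac{3493}{\left(-3479\right) \left(- \frac{1}{2108}\right)}} = \sqrt{-69 - \frac{3493}{\frac{3479}{2108}}} = \sqrt{-69 - \frac{1051892}{497}} = \sqrt{- \frac{1086185}{497}} = \frac{i \sqrt{539833945}}{497}$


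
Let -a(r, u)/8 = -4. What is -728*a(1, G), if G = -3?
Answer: -23296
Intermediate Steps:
a(r, u) = 32 (a(r, u) = -8*(-4) = 32)
-728*a(1, G) = -728*32 = -23296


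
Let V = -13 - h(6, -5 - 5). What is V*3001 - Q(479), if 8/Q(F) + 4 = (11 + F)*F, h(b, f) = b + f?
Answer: -3169587181/117353 ≈ -27009.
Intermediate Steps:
Q(F) = 8/(-4 + F*(11 + F)) (Q(F) = 8/(-4 + (11 + F)*F) = 8/(-4 + F*(11 + F)))
V = -9 (V = -13 - (6 + (-5 - 5)) = -13 - (6 - 10) = -13 - 1*(-4) = -13 + 4 = -9)
V*3001 - Q(479) = -9*3001 - 8/(-4 + 479² + 11*479) = -27009 - 8/(-4 + 229441 + 5269) = -27009 - 8/234706 = -27009 - 1*4/117353 = -27009 - 4/117353 = -3169587181/117353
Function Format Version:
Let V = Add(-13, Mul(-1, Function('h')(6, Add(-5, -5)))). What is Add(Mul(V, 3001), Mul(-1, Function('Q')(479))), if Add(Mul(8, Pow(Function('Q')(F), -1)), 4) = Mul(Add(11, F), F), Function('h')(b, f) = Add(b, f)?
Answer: Rational(-3169587181, 117353) ≈ -27009.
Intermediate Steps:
Function('Q')(F) = Mul(8, Pow(Add(-4, Mul(F, Add(11, F))), -1)) (Function('Q')(F) = Mul(8, Pow(Add(-4, Mul(Add(11, F), F)), -1)) = Mul(8, Pow(Add(-4, Mul(F, Add(11, F))), -1)))
V = -9 (V = Add(-13, Mul(-1, Add(6, Add(-5, -5)))) = Add(-13, Mul(-1, Add(6, -10))) = Add(-13, Mul(-1, -4)) = Add(-13, 4) = -9)
Add(Mul(V, 3001), Mul(-1, Function('Q')(479))) = Add(Mul(-9, 3001), Mul(-1, Mul(8, Pow(Add(-4, Pow(479, 2), Mul(11, 479)), -1)))) = Add(-27009, Mul(-1, Mul(8, Pow(Add(-4, 229441, 5269), -1)))) = Add(-27009, Mul(-1, Mul(8, Pow(234706, -1)))) = Add(-27009, Mul(-1, Mul(8, Rational(1, 234706)))) = Add(-27009, Mul(-1, Rational(4, 117353))) = Add(-27009, Rational(-4, 117353)) = Rational(-3169587181, 117353)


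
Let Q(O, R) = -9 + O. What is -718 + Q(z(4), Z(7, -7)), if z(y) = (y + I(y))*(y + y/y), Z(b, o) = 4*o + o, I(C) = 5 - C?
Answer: -702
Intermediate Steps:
Z(b, o) = 5*o
z(y) = 5 + 5*y (z(y) = (y + (5 - y))*(y + y/y) = 5*(y + 1) = 5*(1 + y) = 5 + 5*y)
-718 + Q(z(4), Z(7, -7)) = -718 + (-9 + (5 + 5*4)) = -718 + (-9 + (5 + 20)) = -718 + (-9 + 25) = -718 + 16 = -702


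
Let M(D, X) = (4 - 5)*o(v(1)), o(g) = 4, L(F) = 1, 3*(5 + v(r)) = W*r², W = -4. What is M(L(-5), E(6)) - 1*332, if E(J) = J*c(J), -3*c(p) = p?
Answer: -336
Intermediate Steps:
c(p) = -p/3
v(r) = -5 - 4*r²/3 (v(r) = -5 + (-4*r²)/3 = -5 - 4*r²/3)
E(J) = -J²/3 (E(J) = J*(-J/3) = -J²/3)
M(D, X) = -4 (M(D, X) = (4 - 5)*4 = -1*4 = -4)
M(L(-5), E(6)) - 1*332 = -4 - 1*332 = -4 - 332 = -336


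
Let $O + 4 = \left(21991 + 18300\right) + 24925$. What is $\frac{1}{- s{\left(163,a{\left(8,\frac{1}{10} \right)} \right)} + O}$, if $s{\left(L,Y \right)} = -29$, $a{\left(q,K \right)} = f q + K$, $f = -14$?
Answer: $\frac{1}{65241} \approx 1.5328 \cdot 10^{-5}$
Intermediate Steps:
$a{\left(q,K \right)} = K - 14 q$ ($a{\left(q,K \right)} = - 14 q + K = K - 14 q$)
$O = 65212$ ($O = -4 + \left(\left(21991 + 18300\right) + 24925\right) = -4 + \left(40291 + 24925\right) = -4 + 65216 = 65212$)
$\frac{1}{- s{\left(163,a{\left(8,\frac{1}{10} \right)} \right)} + O} = \frac{1}{\left(-1\right) \left(-29\right) + 65212} = \frac{1}{29 + 65212} = \frac{1}{65241}$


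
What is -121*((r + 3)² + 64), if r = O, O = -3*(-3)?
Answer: -25168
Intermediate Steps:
O = 9
r = 9
-121*((r + 3)² + 64) = -121*((9 + 3)² + 64) = -121*(12² + 64) = -121*(144 + 64) = -121*208 = -25168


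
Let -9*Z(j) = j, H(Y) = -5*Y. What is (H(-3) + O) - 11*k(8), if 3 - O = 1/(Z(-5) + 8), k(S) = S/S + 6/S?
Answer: -421/308 ≈ -1.3669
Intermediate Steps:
k(S) = 1 + 6/S
Z(j) = -j/9
O = 222/77 (O = 3 - 1/(-1/9*(-5) + 8) = 3 - 1/(5/9 + 8) = 3 - 1/77/9 = 3 - 1*9/77 = 3 - 9/77 = 222/77 ≈ 2.8831)
(H(-3) + O) - 11*k(8) = (-5*(-3) + 222/77) - 11*(6 + 8)/8 = (15 + 222/77) - 11*14/8 = 1377/77 - 11*7/4 = 1377/77 - 77/4 = -421/308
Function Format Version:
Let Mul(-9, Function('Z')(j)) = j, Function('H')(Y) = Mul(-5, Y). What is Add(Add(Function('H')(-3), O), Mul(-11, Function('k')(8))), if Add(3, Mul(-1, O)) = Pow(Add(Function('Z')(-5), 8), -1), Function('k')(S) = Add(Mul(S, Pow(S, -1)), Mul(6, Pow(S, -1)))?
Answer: Rational(-421, 308) ≈ -1.3669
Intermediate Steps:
Function('k')(S) = Add(1, Mul(6, Pow(S, -1)))
Function('Z')(j) = Mul(Rational(-1, 9), j)
O = Rational(222, 77) (O = Add(3, Mul(-1, Pow(Add(Mul(Rational(-1, 9), -5), 8), -1))) = Add(3, Mul(-1, Pow(Add(Rational(5, 9), 8), -1))) = Add(3, Mul(-1, Pow(Rational(77, 9), -1))) = Add(3, Mul(-1, Rational(9, 77))) = Add(3, Rational(-9, 77)) = Rational(222, 77) ≈ 2.8831)
Add(Add(Function('H')(-3), O), Mul(-11, Function('k')(8))) = Add(Add(Mul(-5, -3), Rational(222, 77)), Mul(-11, Mul(Pow(8, -1), Add(6, 8)))) = Add(Add(15, Rational(222, 77)), Mul(-11, Mul(Rational(1, 8), 14))) = Add(Rational(1377, 77), Mul(-11, Rational(7, 4))) = Add(Rational(1377, 77), Rational(-77, 4)) = Rational(-421, 308)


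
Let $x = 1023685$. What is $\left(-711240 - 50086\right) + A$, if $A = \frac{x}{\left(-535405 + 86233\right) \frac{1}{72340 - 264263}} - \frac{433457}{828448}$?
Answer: $- \frac{30134352952397405}{93028911264} \approx -3.2392 \cdot 10^{5}$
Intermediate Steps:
$A = \frac{40690975944578659}{93028911264}$ ($A = \frac{1023685}{\left(-535405 + 86233\right) \frac{1}{72340 - 264263}} - \frac{433457}{828448} = \frac{1023685}{\left(-449172\right) \frac{1}{-191923}} - \frac{433457}{828448} = \frac{1023685}{\left(-449172\right) \left(- \frac{1}{191923}\right)} - \frac{433457}{828448} = \frac{1023685}{\frac{449172}{191923}} - \frac{433457}{828448} = 1023685 \cdot \frac{191923}{449172} - \frac{433457}{828448} = \frac{196468696255}{449172} - \frac{433457}{828448} = \frac{40690975944578659}{93028911264} \approx 4.374 \cdot 10^{5}$)
$\left(-711240 - 50086\right) + A = \left(-711240 - 50086\right) + \frac{40690975944578659}{93028911264} = -761326 + \frac{40690975944578659}{93028911264} = - \frac{30134352952397405}{93028911264}$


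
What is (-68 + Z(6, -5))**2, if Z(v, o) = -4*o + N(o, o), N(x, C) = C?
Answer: 2809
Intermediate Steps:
Z(v, o) = -3*o (Z(v, o) = -4*o + o = -3*o)
(-68 + Z(6, -5))**2 = (-68 - 3*(-5))**2 = (-68 + 15)**2 = (-53)**2 = 2809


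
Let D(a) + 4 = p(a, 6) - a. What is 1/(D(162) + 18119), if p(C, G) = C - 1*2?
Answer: 1/18113 ≈ 5.5209e-5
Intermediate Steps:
p(C, G) = -2 + C (p(C, G) = C - 2 = -2 + C)
D(a) = -6 (D(a) = -4 + ((-2 + a) - a) = -4 - 2 = -6)
1/(D(162) + 18119) = 1/(-6 + 18119) = 1/18113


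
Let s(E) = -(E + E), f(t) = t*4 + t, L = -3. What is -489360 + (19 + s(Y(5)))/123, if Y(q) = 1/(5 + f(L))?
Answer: -100318768/205 ≈ -4.8936e+5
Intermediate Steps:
f(t) = 5*t (f(t) = 4*t + t = 5*t)
Y(q) = -⅒ (Y(q) = 1/(5 + 5*(-3)) = 1/(5 - 15) = 1/(-10) = -⅒)
s(E) = -2*E
-489360 + (19 + s(Y(5)))/123 = -489360 + (19 - 2*(-⅒))/123 = -489360 + (19 + ⅕)*(1/123) = -489360 + (96/5)*(1/123) = -489360 + 32/205 = -100318768/205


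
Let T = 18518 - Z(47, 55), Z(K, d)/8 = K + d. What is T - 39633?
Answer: -21931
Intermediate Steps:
Z(K, d) = 8*K + 8*d (Z(K, d) = 8*(K + d) = 8*K + 8*d)
T = 17702 (T = 18518 - (8*47 + 8*55) = 18518 - (376 + 440) = 18518 - 1*816 = 18518 - 816 = 17702)
T - 39633 = 17702 - 39633 = -21931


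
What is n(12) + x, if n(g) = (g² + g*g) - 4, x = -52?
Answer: 232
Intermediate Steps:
n(g) = -4 + 2*g² (n(g) = (g² + g²) - 4 = 2*g² - 4 = -4 + 2*g²)
n(12) + x = (-4 + 2*12²) - 52 = (-4 + 2*144) - 52 = (-4 + 288) - 52 = 284 - 52 = 232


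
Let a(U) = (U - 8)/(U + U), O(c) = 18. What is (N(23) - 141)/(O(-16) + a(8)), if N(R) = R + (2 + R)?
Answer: -31/6 ≈ -5.1667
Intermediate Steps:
a(U) = (-8 + U)/(2*U) (a(U) = (-8 + U)/((2*U)) = (-8 + U)*(1/(2*U)) = (-8 + U)/(2*U))
N(R) = 2 + 2*R
(N(23) - 141)/(O(-16) + a(8)) = ((2 + 2*23) - 141)/(18 + (1/2)*(-8 + 8)/8) = ((2 + 46) - 141)/(18 + (1/2)*(1/8)*0) = (48 - 141)/(18 + 0) = -93/18 = -93*1/18 = -31/6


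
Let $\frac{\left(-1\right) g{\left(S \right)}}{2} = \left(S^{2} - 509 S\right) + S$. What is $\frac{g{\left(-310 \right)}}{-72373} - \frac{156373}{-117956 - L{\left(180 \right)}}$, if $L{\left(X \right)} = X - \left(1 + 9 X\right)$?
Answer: $\frac{10058418647}{1204648585} \approx 8.3497$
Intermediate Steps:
$g{\left(S \right)} = - 2 S^{2} + 1016 S$ ($g{\left(S \right)} = - 2 \left(\left(S^{2} - 509 S\right) + S\right) = - 2 \left(S^{2} - 508 S\right) = - 2 S^{2} + 1016 S$)
$L{\left(X \right)} = -1 - 8 X$
$\frac{g{\left(-310 \right)}}{-72373} - \frac{156373}{-117956 - L{\left(180 \right)}} = \frac{2 \left(-310\right) \left(508 - -310\right)}{-72373} - \frac{156373}{-117956 - \left(-1 - 1440\right)} = 2 \left(-310\right) \left(508 + 310\right) \left(- \frac{1}{72373}\right) - \frac{156373}{-117956 - \left(-1 - 1440\right)} = 2 \left(-310\right) 818 \left(- \frac{1}{72373}\right) - \frac{156373}{-117956 - -1441} = \left(-507160\right) \left(- \frac{1}{72373}\right) - \frac{156373}{-117956 + 1441} = \frac{507160}{72373} - \frac{156373}{-116515} = \frac{507160}{72373} - - \frac{22339}{16645} = \frac{507160}{72373} + \frac{22339}{16645} = \frac{10058418647}{1204648585}$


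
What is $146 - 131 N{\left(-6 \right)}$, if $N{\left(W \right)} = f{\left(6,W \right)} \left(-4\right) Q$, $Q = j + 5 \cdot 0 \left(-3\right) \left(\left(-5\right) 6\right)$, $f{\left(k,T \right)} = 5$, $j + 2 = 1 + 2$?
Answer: $2766$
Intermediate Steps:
$j = 1$ ($j = -2 + \left(1 + 2\right) = -2 + 3 = 1$)
$Q = 1$ ($Q = 1 + 5 \cdot 0 \left(-3\right) \left(\left(-5\right) 6\right) = 1 + 0 \left(-3\right) \left(-30\right) = 1 + 0 \left(-30\right) = 1 + 0 = 1$)
$N{\left(W \right)} = -20$ ($N{\left(W \right)} = 5 \left(-4\right) 1 = \left(-20\right) 1 = -20$)
$146 - 131 N{\left(-6 \right)} = 146 - -2620 = 146 + 2620 = 2766$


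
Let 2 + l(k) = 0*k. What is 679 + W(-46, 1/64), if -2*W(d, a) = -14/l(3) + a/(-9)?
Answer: 778177/1152 ≈ 675.50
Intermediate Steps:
l(k) = -2 (l(k) = -2 + 0*k = -2 + 0 = -2)
W(d, a) = -7/2 + a/18 (W(d, a) = -(-14/(-2) + a/(-9))/2 = -(-14*(-½) + a*(-⅑))/2 = -(7 - a/9)/2 = -7/2 + a/18)
679 + W(-46, 1/64) = 679 + (-7/2 + (1/18)/64) = 679 + (-7/2 + (1/18)*(1/64)) = 679 + (-7/2 + 1/1152) = 679 - 4031/1152 = 778177/1152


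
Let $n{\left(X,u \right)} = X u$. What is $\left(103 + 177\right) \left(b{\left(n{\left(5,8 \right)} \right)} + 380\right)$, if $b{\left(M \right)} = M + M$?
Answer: $128800$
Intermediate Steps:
$b{\left(M \right)} = 2 M$
$\left(103 + 177\right) \left(b{\left(n{\left(5,8 \right)} \right)} + 380\right) = \left(103 + 177\right) \left(2 \cdot 5 \cdot 8 + 380\right) = 280 \left(2 \cdot 40 + 380\right) = 280 \left(80 + 380\right) = 280 \cdot 460 = 128800$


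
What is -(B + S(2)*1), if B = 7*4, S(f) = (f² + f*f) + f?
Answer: -38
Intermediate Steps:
S(f) = f + 2*f² (S(f) = (f² + f²) + f = 2*f² + f = f + 2*f²)
B = 28
-(B + S(2)*1) = -(28 + (2*(1 + 2*2))*1) = -(28 + (2*(1 + 4))*1) = -(28 + (2*5)*1) = -(28 + 10*1) = -(28 + 10) = -1*38 = -38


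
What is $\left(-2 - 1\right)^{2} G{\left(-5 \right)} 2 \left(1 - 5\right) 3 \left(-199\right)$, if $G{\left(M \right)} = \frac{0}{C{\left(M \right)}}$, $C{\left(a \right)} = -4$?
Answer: $0$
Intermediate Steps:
$G{\left(M \right)} = 0$ ($G{\left(M \right)} = \frac{0}{-4} = 0 \left(- \frac{1}{4}\right) = 0$)
$\left(-2 - 1\right)^{2} G{\left(-5 \right)} 2 \left(1 - 5\right) 3 \left(-199\right) = \left(-2 - 1\right)^{2} \cdot 0 \cdot 2 \left(1 - 5\right) 3 \left(-199\right) = \left(-3\right)^{2} \cdot 0 \cdot 2 \left(-4\right) 3 \left(-199\right) = 9 \cdot 0 \left(-8\right) 3 \left(-199\right) = 0 \left(-8\right) 3 \left(-199\right) = 0 \cdot 3 \left(-199\right) = 0 \left(-199\right) = 0$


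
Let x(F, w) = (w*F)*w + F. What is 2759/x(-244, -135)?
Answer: -2759/4447144 ≈ -0.00062040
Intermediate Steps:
x(F, w) = F + F*w**2 (x(F, w) = (F*w)*w + F = F*w**2 + F = F + F*w**2)
2759/x(-244, -135) = 2759/((-244*(1 + (-135)**2))) = 2759/((-244*(1 + 18225))) = 2759/((-244*18226)) = 2759/(-4447144) = 2759*(-1/4447144) = -2759/4447144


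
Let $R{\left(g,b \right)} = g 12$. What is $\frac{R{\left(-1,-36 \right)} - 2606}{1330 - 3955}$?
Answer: $\frac{374}{375} \approx 0.99733$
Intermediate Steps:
$R{\left(g,b \right)} = 12 g$
$\frac{R{\left(-1,-36 \right)} - 2606}{1330 - 3955} = \frac{12 \left(-1\right) - 2606}{1330 - 3955} = \frac{-12 - 2606}{-2625} = \left(-2618\right) \left(- \frac{1}{2625}\right) = \frac{374}{375}$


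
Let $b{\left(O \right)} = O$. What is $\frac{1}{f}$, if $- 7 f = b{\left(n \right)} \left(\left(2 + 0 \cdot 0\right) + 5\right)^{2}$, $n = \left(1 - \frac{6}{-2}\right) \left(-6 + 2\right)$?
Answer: $\frac{1}{112} \approx 0.0089286$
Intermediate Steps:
$n = -16$ ($n = \left(1 - -3\right) \left(-4\right) = \left(1 + 3\right) \left(-4\right) = 4 \left(-4\right) = -16$)
$f = 112$ ($f = - \frac{\left(-16\right) \left(\left(2 + 0 \cdot 0\right) + 5\right)^{2}}{7} = - \frac{\left(-16\right) \left(\left(2 + 0\right) + 5\right)^{2}}{7} = - \frac{\left(-16\right) \left(2 + 5\right)^{2}}{7} = - \frac{\left(-16\right) 7^{2}}{7} = - \frac{\left(-16\right) 49}{7} = \left(- \frac{1}{7}\right) \left(-784\right) = 112$)
$\frac{1}{f} = \frac{1}{112}$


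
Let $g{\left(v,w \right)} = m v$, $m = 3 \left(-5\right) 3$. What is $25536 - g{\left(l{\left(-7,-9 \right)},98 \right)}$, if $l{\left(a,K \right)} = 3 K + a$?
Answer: $24006$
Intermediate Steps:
$m = -45$ ($m = \left(-15\right) 3 = -45$)
$l{\left(a,K \right)} = a + 3 K$
$g{\left(v,w \right)} = - 45 v$
$25536 - g{\left(l{\left(-7,-9 \right)},98 \right)} = 25536 - - 45 \left(-7 + 3 \left(-9\right)\right) = 25536 - - 45 \left(-7 - 27\right) = 25536 - \left(-45\right) \left(-34\right) = 25536 - 1530 = 24006$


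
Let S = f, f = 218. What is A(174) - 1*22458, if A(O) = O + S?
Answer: -22066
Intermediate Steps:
S = 218
A(O) = 218 + O (A(O) = O + 218 = 218 + O)
A(174) - 1*22458 = (218 + 174) - 1*22458 = 392 - 22458 = -22066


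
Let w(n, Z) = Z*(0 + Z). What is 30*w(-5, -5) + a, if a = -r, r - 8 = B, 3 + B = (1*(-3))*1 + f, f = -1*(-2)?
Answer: 746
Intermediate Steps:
w(n, Z) = Z² (w(n, Z) = Z*Z = Z²)
f = 2
B = -4 (B = -3 + ((1*(-3))*1 + 2) = -3 + (-3*1 + 2) = -3 + (-3 + 2) = -3 - 1 = -4)
r = 4 (r = 8 - 4 = 4)
a = -4 (a = -1*4 = -4)
30*w(-5, -5) + a = 30*(-5)² - 4 = 30*25 - 4 = 750 - 4 = 746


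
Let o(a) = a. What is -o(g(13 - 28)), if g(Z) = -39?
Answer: 39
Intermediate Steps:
-o(g(13 - 28)) = -1*(-39) = 39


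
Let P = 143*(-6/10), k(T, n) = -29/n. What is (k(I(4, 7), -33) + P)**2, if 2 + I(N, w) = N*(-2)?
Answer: 196336144/27225 ≈ 7211.6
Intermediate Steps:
I(N, w) = -2 - 2*N (I(N, w) = -2 + N*(-2) = -2 - 2*N)
P = -429/5 (P = 143*(-6*1/10) = 143*(-3/5) = -429/5 ≈ -85.800)
(k(I(4, 7), -33) + P)**2 = (-29/(-33) - 429/5)**2 = (-29*(-1/33) - 429/5)**2 = (29/33 - 429/5)**2 = (-14012/165)**2 = 196336144/27225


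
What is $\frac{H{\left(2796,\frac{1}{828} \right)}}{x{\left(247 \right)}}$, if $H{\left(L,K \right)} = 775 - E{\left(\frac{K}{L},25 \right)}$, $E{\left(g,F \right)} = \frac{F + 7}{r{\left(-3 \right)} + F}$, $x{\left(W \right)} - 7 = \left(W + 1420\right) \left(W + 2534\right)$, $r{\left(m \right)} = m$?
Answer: $\frac{8509}{50995274} \approx 0.00016686$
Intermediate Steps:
$x{\left(W \right)} = 7 + \left(1420 + W\right) \left(2534 + W\right)$ ($x{\left(W \right)} = 7 + \left(W + 1420\right) \left(W + 2534\right) = 7 + \left(1420 + W\right) \left(2534 + W\right)$)
$E{\left(g,F \right)} = \frac{7 + F}{-3 + F}$ ($E{\left(g,F \right)} = \frac{F + 7}{-3 + F} = \frac{7 + F}{-3 + F}$)
$H{\left(L,K \right)} = \frac{8509}{11}$ ($H{\left(L,K \right)} = 775 - \frac{7 + 25}{-3 + 25} = 775 - \frac{1}{22} \cdot 32 = 775 - \frac{16}{11} = \frac{8509}{11}$)
$\frac{H{\left(2796,\frac{1}{828} \right)}}{x{\left(247 \right)}} = \frac{8509}{11 \left(3598287 + 247^{2} + 3954 \cdot 247\right)} = \frac{8509}{11 \left(3598287 + 61009 + 976638\right)} = \frac{8509}{11 \cdot 4635934} = \frac{8509}{11} \cdot \frac{1}{4635934} = \frac{8509}{50995274}$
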